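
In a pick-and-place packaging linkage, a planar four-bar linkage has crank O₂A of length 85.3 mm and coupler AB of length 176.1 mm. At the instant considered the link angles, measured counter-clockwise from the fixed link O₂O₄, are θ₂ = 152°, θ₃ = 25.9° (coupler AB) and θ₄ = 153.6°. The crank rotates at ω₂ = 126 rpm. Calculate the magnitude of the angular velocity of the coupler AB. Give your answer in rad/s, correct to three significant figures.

ω₂ = 13.19 rad/s (from 126 rpm).
Differentiating the loop-closure r₂e^{iθ₂}+r₃e^{iθ₃}=r₁+r₄e^{iθ₄} gives r₂ω₂e^{iθ₂}+r₃ω₃e^{iθ₃}=r₄ω₄e^{iθ₄}.
Eliminating the other unknown: ω₃ = r₂ω₂ sin(θ₄−θ₂) / [r₃ sin(θ₃−θ₄)].
Numerator sine = +0.02792; denominator sine = -0.79122.
Result = 0.0853·13.19·(+0.02792) / (0.1761·(-0.79122)) = -0.22554 rad/s; magnitude 0.22554 rad/s.

0.226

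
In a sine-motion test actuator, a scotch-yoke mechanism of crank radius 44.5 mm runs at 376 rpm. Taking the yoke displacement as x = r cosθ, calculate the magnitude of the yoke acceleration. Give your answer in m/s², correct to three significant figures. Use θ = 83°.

8.41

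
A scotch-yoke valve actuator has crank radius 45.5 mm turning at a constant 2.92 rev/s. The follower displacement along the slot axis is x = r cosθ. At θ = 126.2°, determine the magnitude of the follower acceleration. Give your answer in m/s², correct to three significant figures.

ω = 18.35 rad/s (from 2.92 rev/s).
x = r cosθ ⇒ ẍ = −rω² cosθ (ω constant).
|a| = rω²|cosθ| = 0.0455·(18.35)²·|cos 126.2°| = 9.0455 m/s².

9.05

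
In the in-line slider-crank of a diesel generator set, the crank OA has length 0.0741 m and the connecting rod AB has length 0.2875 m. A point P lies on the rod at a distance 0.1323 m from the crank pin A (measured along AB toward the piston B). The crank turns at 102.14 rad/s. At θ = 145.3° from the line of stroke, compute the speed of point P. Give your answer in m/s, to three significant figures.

ω = 102.1 rad/s.  Crank-pin speed |V_A| = rω = 7.5686 m/s, perpendicular to OA.
Rod angle: sinφ = −(r/L) sinθ ⇒ φ = -8.437°; ω_rod = −rω cosθ/√(L²−r²sin²θ) = +21.88 rad/s.
V_P = V_A + ω_rod × AP, with AP = 0.1323 m along the rod.
Components: V_Px = −rω sinθ − a·ω_rod·sinφ = -3.8839 m/s;  V_Py = rω cosθ + a·ω_rod·cosφ = -3.359 m/s.
|V_P| = √(V_Px² + V_Py²) = 5.135 m/s.

5.13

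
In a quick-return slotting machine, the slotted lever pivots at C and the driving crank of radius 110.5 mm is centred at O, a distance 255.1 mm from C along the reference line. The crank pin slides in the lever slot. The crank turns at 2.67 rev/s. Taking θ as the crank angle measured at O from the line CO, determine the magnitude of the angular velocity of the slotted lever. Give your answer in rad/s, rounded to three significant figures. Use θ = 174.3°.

ω = 16.78 rad/s (from 2.67 rev/s).
Crank pin A relative to C: A = (d + r cosθ, r sinθ); lever angle φ = atan2(r sinθ, d + r cosθ).
Differentiating tanφ: φ̇ = rω(d cosθ + r)/(d² + r² + 2dr cosθ).
d² + r² + 2dr cosθ = |CA|² = 0.0211879 m²;  d cosθ + r = -0.14334 m.
|ω_lever| = |0.1105·16.78·-0.14334| / 0.0211879 = 12.541 rad/s.

12.5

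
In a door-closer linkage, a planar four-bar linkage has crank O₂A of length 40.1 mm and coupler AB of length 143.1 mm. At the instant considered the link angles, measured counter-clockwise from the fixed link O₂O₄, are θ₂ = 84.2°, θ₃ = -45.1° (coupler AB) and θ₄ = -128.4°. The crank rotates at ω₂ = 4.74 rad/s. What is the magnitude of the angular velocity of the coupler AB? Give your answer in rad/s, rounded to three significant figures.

0.721

ω₂ = 4.74 rad/s
Differentiating the loop-closure r₂e^{iθ₂}+r₃e^{iθ₃}=r₁+r₄e^{iθ₄} gives r₂ω₂e^{iθ₂}+r₃ω₃e^{iθ₃}=r₄ω₄e^{iθ₄}.
Eliminating the other unknown: ω₃ = r₂ω₂ sin(θ₄−θ₂) / [r₃ sin(θ₃−θ₄)].
Numerator sine = +0.53877; denominator sine = +0.99317.
Result = 0.0401·4.74·(+0.53877) / (0.1431·(+0.99317)) = +0.72055 rad/s; magnitude 0.72055 rad/s.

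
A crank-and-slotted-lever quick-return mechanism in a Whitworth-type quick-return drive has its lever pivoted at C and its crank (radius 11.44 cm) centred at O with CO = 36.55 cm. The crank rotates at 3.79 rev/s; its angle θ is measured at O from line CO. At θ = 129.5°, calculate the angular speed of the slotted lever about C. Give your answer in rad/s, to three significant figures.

3.44

ω = 23.81 rad/s (from 3.79 rev/s).
Crank pin A relative to C: A = (d + r cosθ, r sinθ); lever angle φ = atan2(r sinθ, d + r cosθ).
Differentiating tanφ: φ̇ = rω(d cosθ + r)/(d² + r² + 2dr cosθ).
d² + r² + 2dr cosθ = |CA|² = 0.0934847 m²;  d cosθ + r = -0.11809 m.
|ω_lever| = |0.1144·23.81·-0.11809| / 0.0934847 = 3.4412 rad/s.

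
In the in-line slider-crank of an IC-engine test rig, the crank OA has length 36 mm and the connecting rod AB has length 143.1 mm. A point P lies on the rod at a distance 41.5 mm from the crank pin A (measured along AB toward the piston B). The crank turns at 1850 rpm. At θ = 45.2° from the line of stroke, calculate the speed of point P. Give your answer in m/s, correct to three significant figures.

ω = 193.7 rad/s.  Crank-pin speed |V_A| = rω = 6.9743 m/s, perpendicular to OA.
Rod angle: sinφ = −(r/L) sinθ ⇒ φ = -10.283°; ω_rod = −rω cosθ/√(L²−r²sin²θ) = -34.903 rad/s.
V_P = V_A + ω_rod × AP, with AP = 0.0415 m along the rod.
Components: V_Px = −rω sinθ − a·ω_rod·sinφ = -5.2073 m/s;  V_Py = rω cosθ + a·ω_rod·cosφ = +3.4892 m/s.
|V_P| = √(V_Px² + V_Py²) = 6.2682 m/s.

6.27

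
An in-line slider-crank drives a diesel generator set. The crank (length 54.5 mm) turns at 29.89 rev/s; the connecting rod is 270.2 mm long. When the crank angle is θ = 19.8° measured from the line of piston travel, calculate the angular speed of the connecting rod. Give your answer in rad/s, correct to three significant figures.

ω = 187.8 rad/s (converted from 29.89 rev/s).
The rod makes angle φ with the slider axis where L sinφ = r sinθ; differentiating, L cosφ·φ̇ = r ω cosθ.
L cosφ = √(L² − r² sin²θ) = 0.26957 m.
|ω_rod| = r ω |cosθ| / √(L² − r² sin²θ) = 0.0545·187.8·0.94088/0.26957 = 35.725 rad/s.

35.7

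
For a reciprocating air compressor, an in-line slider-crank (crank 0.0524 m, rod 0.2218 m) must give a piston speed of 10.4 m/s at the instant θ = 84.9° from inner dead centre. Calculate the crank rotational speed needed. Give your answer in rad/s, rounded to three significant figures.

For an in-line slider-crank, |v_piston| = rω|sinθ|·[1 + r cosθ/√(L² − r² sin²θ)].
With r = 0.0524 m, L = 0.2218 m, θ = 84.9°: the bracketed kinematic factor |dx/dθ| = 0.05332 m.
ω = v/|dx/dθ| = 10.4/0.05332 = 195.05 rad/s.

195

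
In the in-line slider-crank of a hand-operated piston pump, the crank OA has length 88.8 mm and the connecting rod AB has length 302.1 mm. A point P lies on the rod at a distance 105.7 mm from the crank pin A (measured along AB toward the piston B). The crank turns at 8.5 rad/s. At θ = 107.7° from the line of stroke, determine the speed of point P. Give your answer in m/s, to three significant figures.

0.711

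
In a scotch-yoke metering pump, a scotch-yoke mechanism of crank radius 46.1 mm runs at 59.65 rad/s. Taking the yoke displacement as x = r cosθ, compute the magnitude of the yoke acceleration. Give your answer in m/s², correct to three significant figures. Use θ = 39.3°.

ω = 59.65 rad/s
x = r cosθ ⇒ ẍ = −rω² cosθ (ω constant).
|a| = rω²|cosθ| = 0.0461·(59.65)²·|cos 39.3°| = 126.93 m/s².

127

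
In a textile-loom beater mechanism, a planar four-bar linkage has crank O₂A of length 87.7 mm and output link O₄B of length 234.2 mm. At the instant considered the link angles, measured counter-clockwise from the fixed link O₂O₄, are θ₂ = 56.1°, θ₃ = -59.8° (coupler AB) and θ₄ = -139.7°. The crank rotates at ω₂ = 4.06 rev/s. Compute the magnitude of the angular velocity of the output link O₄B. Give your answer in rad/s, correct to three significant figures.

8.73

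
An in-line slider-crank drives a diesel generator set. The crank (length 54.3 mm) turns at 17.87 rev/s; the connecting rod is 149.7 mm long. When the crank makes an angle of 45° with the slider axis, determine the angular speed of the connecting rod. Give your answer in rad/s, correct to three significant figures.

29.8

ω = 112.3 rad/s (converted from 17.87 rev/s).
The rod makes angle φ with the slider axis where L sinφ = r sinθ; differentiating, L cosφ·φ̇ = r ω cosθ.
L cosφ = √(L² − r² sin²θ) = 0.14469 m.
|ω_rod| = r ω |cosθ| / √(L² − r² sin²θ) = 0.0543·112.3·0.70711/0.14469 = 29.795 rad/s.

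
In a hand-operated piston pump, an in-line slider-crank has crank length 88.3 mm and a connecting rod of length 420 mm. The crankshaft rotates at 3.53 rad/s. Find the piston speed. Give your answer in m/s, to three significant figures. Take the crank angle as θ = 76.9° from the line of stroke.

ω = 3.53 rad/s
For an in-line slider-crank, x = r cosθ + √(L² − r² sin²θ), so v = −rω sinθ·[1 + r cosθ/√(L² − r² sin²θ)].
With r = 0.0883 m, L = 0.42 m, θ = 76.9°: √(L² − r² sin²θ) = 0.4111 m.
v = −0.0883·3.53·0.97398·[1 + 0.0883·0.22665/0.4111] = -0.31837 m/s.
|v| = 0.31837 m/s.

0.318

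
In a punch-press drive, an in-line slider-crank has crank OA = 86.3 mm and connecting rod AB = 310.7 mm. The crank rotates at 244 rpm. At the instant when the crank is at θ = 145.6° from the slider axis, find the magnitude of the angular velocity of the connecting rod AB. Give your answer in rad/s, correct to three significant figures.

ω = 25.55 rad/s (converted from 244 rpm).
The rod makes angle φ with the slider axis where L sinφ = r sinθ; differentiating, L cosφ·φ̇ = r ω cosθ.
L cosφ = √(L² − r² sin²θ) = 0.30685 m.
|ω_rod| = r ω |cosθ| / √(L² − r² sin²θ) = 0.0863·25.55·0.82511/0.30685 = 5.9295 rad/s.

5.93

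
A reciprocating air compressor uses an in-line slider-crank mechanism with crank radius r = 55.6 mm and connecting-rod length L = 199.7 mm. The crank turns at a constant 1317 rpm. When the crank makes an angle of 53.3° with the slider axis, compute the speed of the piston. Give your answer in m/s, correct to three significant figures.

ω = 2π·1317/60 = 137.9 rad/s
For an in-line slider-crank, x = r cosθ + √(L² − r² sin²θ), so v = −rω sinθ·[1 + r cosθ/√(L² − r² sin²θ)].
With r = 0.0556 m, L = 0.1997 m, θ = 53.3°: √(L² − r² sin²θ) = 0.19466 m.
v = −0.0556·137.9·0.80178·[1 + 0.0556·0.59763/0.19466] = -7.1976 m/s.
|v| = 7.1976 m/s.

7.20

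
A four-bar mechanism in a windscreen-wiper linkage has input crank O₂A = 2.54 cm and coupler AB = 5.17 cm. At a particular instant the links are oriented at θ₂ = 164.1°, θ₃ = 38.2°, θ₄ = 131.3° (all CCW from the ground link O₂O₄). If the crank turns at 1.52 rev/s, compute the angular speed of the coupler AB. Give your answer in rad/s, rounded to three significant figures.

2.55

ω₂ = 9.55 rad/s (from 1.52 rev/s).
Differentiating the loop-closure r₂e^{iθ₂}+r₃e^{iθ₃}=r₁+r₄e^{iθ₄} gives r₂ω₂e^{iθ₂}+r₃ω₃e^{iθ₃}=r₄ω₄e^{iθ₄}.
Eliminating the other unknown: ω₃ = r₂ω₂ sin(θ₄−θ₂) / [r₃ sin(θ₃−θ₄)].
Numerator sine = -0.54171; denominator sine = -0.99854.
Result = 0.0254·9.55·(-0.54171) / (0.0517·(-0.99854)) = +2.5455 rad/s; magnitude 2.5455 rad/s.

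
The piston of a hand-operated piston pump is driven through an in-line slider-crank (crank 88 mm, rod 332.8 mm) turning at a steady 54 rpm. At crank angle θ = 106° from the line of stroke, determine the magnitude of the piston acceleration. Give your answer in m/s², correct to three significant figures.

1.42

ω = 2π·54/60 = 5.655 rad/s
x(θ) = r cosθ + √(L² − r² sin²θ); with ω constant, a = ω²·d²x/dθ².
d²x/dθ² = −r cosθ − r²(cos2θ)/√u − r⁴ sin²2θ/(4u^{3/2}),  u = L² − r² sin²θ = 0.1036 m².
Substituting r = 0.088 m, L = 0.3328 m, θ = 106°: d²x/dθ² = +0.044533 m.
a = ω²·d²x/dθ² = (5.655)²·(+0.044533) = +1.4241 m/s²;  |a| = 1.4241 m/s².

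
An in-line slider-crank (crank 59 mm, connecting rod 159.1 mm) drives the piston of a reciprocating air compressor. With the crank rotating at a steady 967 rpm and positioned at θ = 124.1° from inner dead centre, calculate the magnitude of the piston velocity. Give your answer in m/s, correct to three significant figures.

3.87

ω = 2π·967/60 = 101.3 rad/s
For an in-line slider-crank, x = r cosθ + √(L² − r² sin²θ), so v = −rω sinθ·[1 + r cosθ/√(L² − r² sin²θ)].
With r = 0.059 m, L = 0.1591 m, θ = 124.1°: √(L² − r² sin²θ) = 0.15141 m.
v = −0.059·101.3·0.82806·[1 + 0.059·-0.56064/0.15141] = -3.8665 m/s.
|v| = 3.8665 m/s.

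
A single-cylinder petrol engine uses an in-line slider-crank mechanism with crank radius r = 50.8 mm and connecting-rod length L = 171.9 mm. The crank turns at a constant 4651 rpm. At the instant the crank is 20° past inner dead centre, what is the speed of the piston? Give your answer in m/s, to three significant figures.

ω = 2π·4651/60 = 487.1 rad/s
For an in-line slider-crank, x = r cosθ + √(L² − r² sin²θ), so v = −rω sinθ·[1 + r cosθ/√(L² − r² sin²θ)].
With r = 0.0508 m, L = 0.1719 m, θ = 20°: √(L² − r² sin²θ) = 0.17102 m.
v = −0.0508·487.1·0.34202·[1 + 0.0508·0.93969/0.17102] = -10.824 m/s.
|v| = 10.824 m/s.

10.8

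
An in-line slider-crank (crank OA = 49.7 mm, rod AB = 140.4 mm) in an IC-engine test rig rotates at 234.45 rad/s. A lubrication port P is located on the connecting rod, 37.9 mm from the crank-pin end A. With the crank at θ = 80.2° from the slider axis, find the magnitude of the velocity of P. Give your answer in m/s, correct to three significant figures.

11.8

ω = 234.4 rad/s.  Crank-pin speed |V_A| = rω = 11.652 m/s, perpendicular to OA.
Rod angle: sinφ = −(r/L) sinθ ⇒ φ = -20.415°; ω_rod = −rω cosθ/√(L²−r²sin²θ) = -15.073 rad/s.
V_P = V_A + ω_rod × AP, with AP = 0.0379 m along the rod.
Components: V_Px = −rω sinθ − a·ω_rod·sinφ = -11.681 m/s;  V_Py = rω cosθ + a·ω_rod·cosφ = +1.4479 m/s.
|V_P| = √(V_Px² + V_Py²) = 11.771 m/s.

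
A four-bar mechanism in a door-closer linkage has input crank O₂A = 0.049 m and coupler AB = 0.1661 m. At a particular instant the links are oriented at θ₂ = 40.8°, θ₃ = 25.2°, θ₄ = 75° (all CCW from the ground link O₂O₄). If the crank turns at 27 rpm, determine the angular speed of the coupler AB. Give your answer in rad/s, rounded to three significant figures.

0.614

ω₂ = 2.827 rad/s (from 27 rpm).
Differentiating the loop-closure r₂e^{iθ₂}+r₃e^{iθ₃}=r₁+r₄e^{iθ₄} gives r₂ω₂e^{iθ₂}+r₃ω₃e^{iθ₃}=r₄ω₄e^{iθ₄}.
Eliminating the other unknown: ω₃ = r₂ω₂ sin(θ₄−θ₂) / [r₃ sin(θ₃−θ₄)].
Numerator sine = +0.56208; denominator sine = -0.76380.
Result = 0.049·2.827·(+0.56208) / (0.1661·(-0.76380)) = -0.61382 rad/s; magnitude 0.61382 rad/s.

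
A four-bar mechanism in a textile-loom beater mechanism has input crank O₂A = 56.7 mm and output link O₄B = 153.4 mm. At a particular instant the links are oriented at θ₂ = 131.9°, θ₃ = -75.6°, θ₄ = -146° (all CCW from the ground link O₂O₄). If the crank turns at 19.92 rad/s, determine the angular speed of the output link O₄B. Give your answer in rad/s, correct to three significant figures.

ω₂ = 19.92 rad/s
Differentiating the loop-closure r₂e^{iθ₂}+r₃e^{iθ₃}=r₁+r₄e^{iθ₄} gives r₂ω₂e^{iθ₂}+r₃ω₃e^{iθ₃}=r₄ω₄e^{iθ₄}.
Eliminating the other unknown: ω₄ = r₂ω₂ sin(θ₂−θ₃) / [r₄ sin(θ₄−θ₃)].
Numerator sine = -0.46175; denominator sine = -0.94206.
Result = 0.0567·19.92·(-0.46175) / (0.1534·(-0.94206)) = +3.6089 rad/s; magnitude 3.6089 rad/s.

3.61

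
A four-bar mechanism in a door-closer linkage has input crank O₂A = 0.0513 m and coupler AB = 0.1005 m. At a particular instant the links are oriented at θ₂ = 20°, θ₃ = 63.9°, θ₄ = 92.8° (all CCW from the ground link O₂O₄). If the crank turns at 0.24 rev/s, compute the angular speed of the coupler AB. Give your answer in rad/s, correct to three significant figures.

1.52

ω₂ = 1.508 rad/s (from 0.24 rev/s).
Differentiating the loop-closure r₂e^{iθ₂}+r₃e^{iθ₃}=r₁+r₄e^{iθ₄} gives r₂ω₂e^{iθ₂}+r₃ω₃e^{iθ₃}=r₄ω₄e^{iθ₄}.
Eliminating the other unknown: ω₃ = r₂ω₂ sin(θ₄−θ₂) / [r₃ sin(θ₃−θ₄)].
Numerator sine = +0.95528; denominator sine = -0.48328.
Result = 0.0513·1.508·(+0.95528) / (0.1005·(-0.48328)) = -1.5215 rad/s; magnitude 1.5215 rad/s.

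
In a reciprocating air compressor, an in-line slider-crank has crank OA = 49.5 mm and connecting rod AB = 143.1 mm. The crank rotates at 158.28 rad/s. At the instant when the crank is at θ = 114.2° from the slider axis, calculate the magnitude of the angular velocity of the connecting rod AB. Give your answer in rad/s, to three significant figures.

23.7

ω = 158.3 rad/s
The rod makes angle φ with the slider axis where L sinφ = r sinθ; differentiating, L cosφ·φ̇ = r ω cosθ.
L cosφ = √(L² − r² sin²θ) = 0.13579 m.
|ω_rod| = r ω |cosθ| / √(L² − r² sin²θ) = 0.0495·158.3·0.40992/0.13579 = 23.652 rad/s.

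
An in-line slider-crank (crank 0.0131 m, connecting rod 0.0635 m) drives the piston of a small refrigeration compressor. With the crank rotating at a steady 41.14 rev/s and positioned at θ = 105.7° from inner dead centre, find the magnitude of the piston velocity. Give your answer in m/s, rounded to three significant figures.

ω = 2π·41.1 = 258.5 rad/s
For an in-line slider-crank, x = r cosθ + √(L² − r² sin²θ), so v = −rω sinθ·[1 + r cosθ/√(L² − r² sin²θ)].
With r = 0.0131 m, L = 0.0635 m, θ = 105.7°: √(L² − r² sin²θ) = 0.062235 m.
v = −0.0131·258.5·0.96269·[1 + 0.0131·-0.27060/0.062235] = -3.0742 m/s.
|v| = 3.0742 m/s.

3.07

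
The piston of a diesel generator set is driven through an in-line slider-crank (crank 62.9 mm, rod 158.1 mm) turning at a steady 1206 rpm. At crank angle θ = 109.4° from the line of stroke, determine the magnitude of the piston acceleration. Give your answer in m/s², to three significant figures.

661

ω = 2π·1206/60 = 126.3 rad/s
x(θ) = r cosθ + √(L² − r² sin²θ); with ω constant, a = ω²·d²x/dθ².
d²x/dθ² = −r cosθ − r²(cos2θ)/√u − r⁴ sin²2θ/(4u^{3/2}),  u = L² − r² sin²θ = 0.0214757 m².
Substituting r = 0.0629 m, L = 0.1581 m, θ = 109.4°: d²x/dθ² = +0.041445 m.
a = ω²·d²x/dθ² = (126.3)²·(+0.041445) = +661.04 m/s²;  |a| = 661.04 m/s².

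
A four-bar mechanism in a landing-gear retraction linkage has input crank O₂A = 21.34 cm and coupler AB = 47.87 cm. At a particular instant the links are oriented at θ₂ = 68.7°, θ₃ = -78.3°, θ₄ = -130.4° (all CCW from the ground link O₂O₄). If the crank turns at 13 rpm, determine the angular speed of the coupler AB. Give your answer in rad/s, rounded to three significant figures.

ω₂ = 1.361 rad/s (from 13 rpm).
Differentiating the loop-closure r₂e^{iθ₂}+r₃e^{iθ₃}=r₁+r₄e^{iθ₄} gives r₂ω₂e^{iθ₂}+r₃ω₃e^{iθ₃}=r₄ω₄e^{iθ₄}.
Eliminating the other unknown: ω₃ = r₂ω₂ sin(θ₄−θ₂) / [r₃ sin(θ₃−θ₄)].
Numerator sine = +0.32722; denominator sine = +0.78908.
Result = 0.2134·1.361·(+0.32722) / (0.4787·(+0.78908)) = +0.25166 rad/s; magnitude 0.25166 rad/s.

0.252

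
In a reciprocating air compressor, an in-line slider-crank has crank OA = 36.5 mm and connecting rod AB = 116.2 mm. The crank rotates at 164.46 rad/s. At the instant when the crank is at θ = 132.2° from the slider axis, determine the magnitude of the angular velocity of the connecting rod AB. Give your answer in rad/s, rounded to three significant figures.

ω = 164.5 rad/s
The rod makes angle φ with the slider axis where L sinφ = r sinθ; differentiating, L cosφ·φ̇ = r ω cosθ.
L cosφ = √(L² − r² sin²θ) = 0.11301 m.
|ω_rod| = r ω |cosθ| / √(L² − r² sin²θ) = 0.0365·164.5·0.67172/0.11301 = 35.68 rad/s.

35.7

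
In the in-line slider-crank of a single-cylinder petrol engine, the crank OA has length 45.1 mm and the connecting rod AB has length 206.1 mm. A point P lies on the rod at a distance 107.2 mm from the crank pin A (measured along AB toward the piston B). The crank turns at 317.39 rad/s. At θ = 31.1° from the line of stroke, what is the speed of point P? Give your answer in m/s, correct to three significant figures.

ω = 317.4 rad/s.  Crank-pin speed |V_A| = rω = 14.314 m/s, perpendicular to OA.
Rod angle: sinφ = −(r/L) sinθ ⇒ φ = -6.490°; ω_rod = −rω cosθ/√(L²−r²sin²θ) = -59.854 rad/s.
V_P = V_A + ω_rod × AP, with AP = 0.1072 m along the rod.
Components: V_Px = −rω sinθ − a·ω_rod·sinφ = -8.1191 m/s;  V_Py = rω cosθ + a·ω_rod·cosφ = +5.8816 m/s.
|V_P| = √(V_Px² + V_Py²) = 10.026 m/s.

10.0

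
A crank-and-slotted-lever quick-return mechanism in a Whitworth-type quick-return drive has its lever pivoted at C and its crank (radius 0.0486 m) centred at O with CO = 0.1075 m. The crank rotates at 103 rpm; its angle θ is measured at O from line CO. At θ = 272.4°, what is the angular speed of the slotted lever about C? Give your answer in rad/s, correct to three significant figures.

1.94

ω = 10.79 rad/s (from 103 rpm).
Crank pin A relative to C: A = (d + r cosθ, r sinθ); lever angle φ = atan2(r sinθ, d + r cosθ).
Differentiating tanφ: φ̇ = rω(d cosθ + r)/(d² + r² + 2dr cosθ).
d² + r² + 2dr cosθ = |CA|² = 0.0143558 m²;  d cosθ + r = +0.053102 m.
|ω_lever| = |0.0486·10.79·+0.053102| / 0.0143558 = 1.939 rad/s.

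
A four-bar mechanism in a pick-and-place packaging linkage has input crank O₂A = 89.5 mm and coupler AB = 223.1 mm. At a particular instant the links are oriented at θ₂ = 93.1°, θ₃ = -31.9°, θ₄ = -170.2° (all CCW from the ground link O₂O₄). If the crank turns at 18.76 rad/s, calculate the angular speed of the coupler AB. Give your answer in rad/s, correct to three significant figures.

ω₂ = 18.76 rad/s
Differentiating the loop-closure r₂e^{iθ₂}+r₃e^{iθ₃}=r₁+r₄e^{iθ₄} gives r₂ω₂e^{iθ₂}+r₃ω₃e^{iθ₃}=r₄ω₄e^{iθ₄}.
Eliminating the other unknown: ω₃ = r₂ω₂ sin(θ₄−θ₂) / [r₃ sin(θ₃−θ₄)].
Numerator sine = +0.99317; denominator sine = +0.66523.
Result = 0.0895·18.76·(+0.99317) / (0.2231·(+0.66523)) = +11.236 rad/s; magnitude 11.236 rad/s.

11.2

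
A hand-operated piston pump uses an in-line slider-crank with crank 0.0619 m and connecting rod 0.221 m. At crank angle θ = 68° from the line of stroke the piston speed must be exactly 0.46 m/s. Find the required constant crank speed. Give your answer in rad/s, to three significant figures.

7.23

For an in-line slider-crank, |v_piston| = rω|sinθ|·[1 + r cosθ/√(L² − r² sin²θ)].
With r = 0.0619 m, L = 0.221 m, θ = 68°: the bracketed kinematic factor |dx/dθ| = 0.063628 m.
ω = v/|dx/dθ| = 0.46/0.063628 = 7.2295 rad/s.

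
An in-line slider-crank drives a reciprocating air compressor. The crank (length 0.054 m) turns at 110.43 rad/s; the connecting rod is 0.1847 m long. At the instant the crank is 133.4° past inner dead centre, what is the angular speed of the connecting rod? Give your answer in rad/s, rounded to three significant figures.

22.7

ω = 110.4 rad/s
The rod makes angle φ with the slider axis where L sinφ = r sinθ; differentiating, L cosφ·φ̇ = r ω cosθ.
L cosφ = √(L² − r² sin²θ) = 0.18048 m.
|ω_rod| = r ω |cosθ| / √(L² − r² sin²θ) = 0.054·110.4·0.68709/0.18048 = 22.701 rad/s.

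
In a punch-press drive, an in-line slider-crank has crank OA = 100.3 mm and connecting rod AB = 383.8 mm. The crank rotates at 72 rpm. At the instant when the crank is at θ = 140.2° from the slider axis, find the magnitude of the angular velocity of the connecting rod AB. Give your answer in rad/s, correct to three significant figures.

ω = 7.54 rad/s (converted from 72 rpm).
The rod makes angle φ with the slider axis where L sinφ = r sinθ; differentiating, L cosφ·φ̇ = r ω cosθ.
L cosφ = √(L² − r² sin²θ) = 0.37839 m.
|ω_rod| = r ω |cosθ| / √(L² − r² sin²θ) = 0.1003·7.54·0.76828/0.37839 = 1.5355 rad/s.

1.54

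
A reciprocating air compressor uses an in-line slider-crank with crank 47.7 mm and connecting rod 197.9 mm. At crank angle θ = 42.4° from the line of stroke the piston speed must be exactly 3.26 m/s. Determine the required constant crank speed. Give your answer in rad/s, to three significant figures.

85.9

For an in-line slider-crank, |v_piston| = rω|sinθ|·[1 + r cosθ/√(L² − r² sin²θ)].
With r = 0.0477 m, L = 0.1979 m, θ = 42.4°: the bracketed kinematic factor |dx/dθ| = 0.037966 m.
ω = v/|dx/dθ| = 3.26/0.037966 = 85.866 rad/s.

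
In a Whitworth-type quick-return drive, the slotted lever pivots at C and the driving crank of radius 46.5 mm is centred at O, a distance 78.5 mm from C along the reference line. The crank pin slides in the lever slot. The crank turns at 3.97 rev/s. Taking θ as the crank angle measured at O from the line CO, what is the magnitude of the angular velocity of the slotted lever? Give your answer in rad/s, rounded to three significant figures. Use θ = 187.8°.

33.2

ω = 24.94 rad/s (from 3.97 rev/s).
Crank pin A relative to C: A = (d + r cosθ, r sinθ); lever angle φ = atan2(r sinθ, d + r cosθ).
Differentiating tanφ: φ̇ = rω(d cosθ + r)/(d² + r² + 2dr cosθ).
d² + r² + 2dr cosθ = |CA|² = 0.00109155 m²;  d cosθ + r = -0.031274 m.
|ω_lever| = |0.0465·24.94·-0.031274| / 0.00109155 = 33.232 rad/s.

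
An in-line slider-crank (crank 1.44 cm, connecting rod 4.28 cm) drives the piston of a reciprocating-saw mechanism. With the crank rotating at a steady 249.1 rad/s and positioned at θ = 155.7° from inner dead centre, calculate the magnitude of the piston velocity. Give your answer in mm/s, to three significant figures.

ω = 249.1 rad/s
For an in-line slider-crank, x = r cosθ + √(L² − r² sin²θ), so v = −rω sinθ·[1 + r cosθ/√(L² − r² sin²θ)].
With r = 0.0144 m, L = 0.0428 m, θ = 155.7°: √(L² − r² sin²θ) = 0.042388 m.
v = −0.0144·249.1·0.41151·[1 + 0.0144·-0.91140/0.042388] = -1.0191 m/s.
|v| = 1.0191 m/s = 1019.1 mm/s.

1020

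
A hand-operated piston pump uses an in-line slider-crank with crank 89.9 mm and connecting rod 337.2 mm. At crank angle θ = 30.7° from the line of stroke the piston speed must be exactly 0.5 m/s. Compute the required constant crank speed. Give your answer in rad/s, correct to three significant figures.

For an in-line slider-crank, |v_piston| = rω|sinθ|·[1 + r cosθ/√(L² − r² sin²θ)].
With r = 0.0899 m, L = 0.3372 m, θ = 30.7°: the bracketed kinematic factor |dx/dθ| = 0.056518 m.
ω = v/|dx/dθ| = 0.5/0.056518 = 8.8467 rad/s.

8.85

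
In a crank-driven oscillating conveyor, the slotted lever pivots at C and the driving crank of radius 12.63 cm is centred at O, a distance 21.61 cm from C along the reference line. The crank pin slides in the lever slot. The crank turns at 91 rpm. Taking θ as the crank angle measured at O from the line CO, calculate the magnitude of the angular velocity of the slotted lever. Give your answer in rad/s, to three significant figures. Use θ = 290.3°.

2.97

ω = 9.529 rad/s (from 91 rpm).
Crank pin A relative to C: A = (d + r cosθ, r sinθ); lever angle φ = atan2(r sinθ, d + r cosθ).
Differentiating tanφ: φ̇ = rω(d cosθ + r)/(d² + r² + 2dr cosθ).
d² + r² + 2dr cosθ = |CA|² = 0.081589 m²;  d cosθ + r = +0.20127 m.
|ω_lever| = |0.1263·9.529·+0.20127| / 0.081589 = 2.9691 rad/s.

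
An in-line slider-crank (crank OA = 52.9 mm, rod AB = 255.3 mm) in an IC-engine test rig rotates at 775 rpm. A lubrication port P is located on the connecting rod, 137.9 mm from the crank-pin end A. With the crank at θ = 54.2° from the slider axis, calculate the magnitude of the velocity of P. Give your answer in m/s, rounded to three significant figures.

ω = 81.16 rad/s.  Crank-pin speed |V_A| = rω = 4.2932 m/s, perpendicular to OA.
Rod angle: sinφ = −(r/L) sinθ ⇒ φ = -9.675°; ω_rod = −rω cosθ/√(L²−r²sin²θ) = -9.9789 rad/s.
V_P = V_A + ω_rod × AP, with AP = 0.1379 m along the rod.
Components: V_Px = −rω sinθ − a·ω_rod·sinφ = -3.7134 m/s;  V_Py = rω cosθ + a·ω_rod·cosφ = +1.1549 m/s.
|V_P| = √(V_Px² + V_Py²) = 3.8888 m/s.

3.89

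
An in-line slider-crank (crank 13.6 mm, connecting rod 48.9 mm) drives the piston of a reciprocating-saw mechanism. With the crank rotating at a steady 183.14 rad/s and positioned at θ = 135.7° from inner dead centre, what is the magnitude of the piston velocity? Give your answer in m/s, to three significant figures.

1.39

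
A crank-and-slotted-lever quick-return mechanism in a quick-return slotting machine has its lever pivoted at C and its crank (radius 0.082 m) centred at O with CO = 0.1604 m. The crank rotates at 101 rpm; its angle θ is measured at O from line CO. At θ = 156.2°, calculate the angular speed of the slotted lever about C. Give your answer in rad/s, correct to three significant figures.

ω = 10.58 rad/s (from 101 rpm).
Crank pin A relative to C: A = (d + r cosθ, r sinθ); lever angle φ = atan2(r sinθ, d + r cosθ).
Differentiating tanφ: φ̇ = rω(d cosθ + r)/(d² + r² + 2dr cosθ).
d² + r² + 2dr cosθ = |CA|² = 0.0083836 m²;  d cosθ + r = -0.06476 m.
|ω_lever| = |0.082·10.58·-0.06476| / 0.0083836 = 6.6994 rad/s.

6.70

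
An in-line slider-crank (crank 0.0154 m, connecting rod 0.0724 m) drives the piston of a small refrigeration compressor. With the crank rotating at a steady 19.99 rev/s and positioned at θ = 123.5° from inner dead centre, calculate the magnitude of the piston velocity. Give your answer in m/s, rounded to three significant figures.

ω = 2π·20 = 125.6 rad/s
For an in-line slider-crank, x = r cosθ + √(L² − r² sin²θ), so v = −rω sinθ·[1 + r cosθ/√(L² − r² sin²θ)].
With r = 0.0154 m, L = 0.0724 m, θ = 123.5°: √(L² − r² sin²θ) = 0.071252 m.
v = −0.0154·125.6·0.83389·[1 + 0.0154·-0.55194/0.071252] = -1.4205 m/s.
|v| = 1.4205 m/s.

1.42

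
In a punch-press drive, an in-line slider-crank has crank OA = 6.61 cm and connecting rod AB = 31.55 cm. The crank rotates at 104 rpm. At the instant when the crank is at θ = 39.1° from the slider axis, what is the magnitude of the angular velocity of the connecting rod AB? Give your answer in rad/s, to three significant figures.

1.79

ω = 10.89 rad/s (converted from 104 rpm).
The rod makes angle φ with the slider axis where L sinφ = r sinθ; differentiating, L cosφ·φ̇ = r ω cosθ.
L cosφ = √(L² − r² sin²θ) = 0.31273 m.
|ω_rod| = r ω |cosθ| / √(L² − r² sin²θ) = 0.0661·10.89·0.77605/0.31273 = 1.7864 rad/s.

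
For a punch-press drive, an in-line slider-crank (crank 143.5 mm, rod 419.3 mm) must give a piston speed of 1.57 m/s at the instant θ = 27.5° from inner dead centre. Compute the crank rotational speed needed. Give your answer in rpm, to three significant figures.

For an in-line slider-crank, |v_piston| = rω|sinθ|·[1 + r cosθ/√(L² − r² sin²θ)].
With r = 0.1435 m, L = 0.4193 m, θ = 27.5°: the bracketed kinematic factor |dx/dθ| = 0.086632 m.
ω = v/|dx/dθ| = 1.57/0.086632 = 18.123 rad/s.
N = 60ω/(2π) = 173.06 rpm.

173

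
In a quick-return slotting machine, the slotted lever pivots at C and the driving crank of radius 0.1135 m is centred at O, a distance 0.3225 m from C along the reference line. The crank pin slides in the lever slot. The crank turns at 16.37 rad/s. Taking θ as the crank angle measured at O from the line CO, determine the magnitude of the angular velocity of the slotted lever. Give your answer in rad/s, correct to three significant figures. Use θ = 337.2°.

4.14

ω = 16.37 rad/s
Crank pin A relative to C: A = (d + r cosθ, r sinθ); lever angle φ = atan2(r sinθ, d + r cosθ).
Differentiating tanφ: φ̇ = rω(d cosθ + r)/(d² + r² + 2dr cosθ).
d² + r² + 2dr cosθ = |CA|² = 0.184376 m²;  d cosθ + r = +0.4108 m.
|ω_lever| = |0.1135·16.37·+0.4108| / 0.184376 = 4.1397 rad/s.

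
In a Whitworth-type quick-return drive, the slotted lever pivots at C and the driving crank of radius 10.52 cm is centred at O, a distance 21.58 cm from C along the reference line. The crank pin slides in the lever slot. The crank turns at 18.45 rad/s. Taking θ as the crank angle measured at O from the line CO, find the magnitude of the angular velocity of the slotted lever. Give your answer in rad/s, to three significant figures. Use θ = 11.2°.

ω = 18.45 rad/s
Crank pin A relative to C: A = (d + r cosθ, r sinθ); lever angle φ = atan2(r sinθ, d + r cosθ).
Differentiating tanφ: φ̇ = rω(d cosθ + r)/(d² + r² + 2dr cosθ).
d² + r² + 2dr cosθ = |CA|² = 0.102176 m²;  d cosθ + r = +0.31689 m.
|ω_lever| = |0.1052·18.45·+0.31689| / 0.102176 = 6.0196 rad/s.

6.02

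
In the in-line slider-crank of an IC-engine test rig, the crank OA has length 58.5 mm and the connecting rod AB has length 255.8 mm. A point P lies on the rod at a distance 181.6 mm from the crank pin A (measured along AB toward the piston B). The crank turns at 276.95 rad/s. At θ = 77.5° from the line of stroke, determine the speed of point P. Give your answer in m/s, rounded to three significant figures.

16.4

ω = 276.9 rad/s.  Crank-pin speed |V_A| = rω = 16.202 m/s, perpendicular to OA.
Rod angle: sinφ = −(r/L) sinθ ⇒ φ = -12.901°; ω_rod = −rω cosθ/√(L²−r²sin²θ) = -14.064 rad/s.
V_P = V_A + ω_rod × AP, with AP = 0.1816 m along the rod.
Components: V_Px = −rω sinθ − a·ω_rod·sinφ = -16.388 m/s;  V_Py = rω cosθ + a·ω_rod·cosφ = +1.0172 m/s.
|V_P| = √(V_Px² + V_Py²) = 16.419 m/s.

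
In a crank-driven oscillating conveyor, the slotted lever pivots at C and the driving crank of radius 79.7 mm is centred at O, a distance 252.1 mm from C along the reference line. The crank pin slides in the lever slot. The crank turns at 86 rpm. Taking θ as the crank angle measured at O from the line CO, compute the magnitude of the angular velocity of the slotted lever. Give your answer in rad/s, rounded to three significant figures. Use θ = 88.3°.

0.880

ω = 9.006 rad/s (from 86 rpm).
Crank pin A relative to C: A = (d + r cosθ, r sinθ); lever angle φ = atan2(r sinθ, d + r cosθ).
Differentiating tanφ: φ̇ = rω(d cosθ + r)/(d² + r² + 2dr cosθ).
d² + r² + 2dr cosθ = |CA|² = 0.0710986 m²;  d cosθ + r = +0.087179 m.
|ω_lever| = |0.0797·9.006·+0.087179| / 0.0710986 = 0.88011 rad/s.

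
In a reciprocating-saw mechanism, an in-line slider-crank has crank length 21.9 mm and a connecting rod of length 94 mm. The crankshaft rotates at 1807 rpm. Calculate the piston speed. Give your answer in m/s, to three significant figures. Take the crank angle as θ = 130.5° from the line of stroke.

ω = 2π·1807/60 = 189.2 rad/s
For an in-line slider-crank, x = r cosθ + √(L² − r² sin²θ), so v = −rω sinθ·[1 + r cosθ/√(L² − r² sin²θ)].
With r = 0.0219 m, L = 0.094 m, θ = 130.5°: √(L² − r² sin²θ) = 0.092513 m.
v = −0.0219·189.2·0.76041·[1 + 0.0219·-0.64945/0.092513] = -2.6667 m/s.
|v| = 2.6667 m/s.

2.67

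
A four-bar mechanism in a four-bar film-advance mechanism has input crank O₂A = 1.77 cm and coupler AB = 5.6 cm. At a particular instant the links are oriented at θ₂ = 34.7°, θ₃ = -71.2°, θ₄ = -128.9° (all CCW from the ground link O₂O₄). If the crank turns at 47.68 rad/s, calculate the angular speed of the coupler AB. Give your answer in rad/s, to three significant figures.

5.03

ω₂ = 47.68 rad/s
Differentiating the loop-closure r₂e^{iθ₂}+r₃e^{iθ₃}=r₁+r₄e^{iθ₄} gives r₂ω₂e^{iθ₂}+r₃ω₃e^{iθ₃}=r₄ω₄e^{iθ₄}.
Eliminating the other unknown: ω₃ = r₂ω₂ sin(θ₄−θ₂) / [r₃ sin(θ₃−θ₄)].
Numerator sine = -0.28234; denominator sine = +0.84526.
Result = 0.0177·47.68·(-0.28234) / (0.056·(+0.84526)) = -5.0339 rad/s; magnitude 5.0339 rad/s.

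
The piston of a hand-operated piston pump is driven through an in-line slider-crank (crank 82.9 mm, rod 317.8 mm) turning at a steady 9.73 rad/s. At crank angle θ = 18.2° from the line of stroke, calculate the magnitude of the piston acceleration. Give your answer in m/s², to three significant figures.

ω = 9.73 rad/s
x(θ) = r cosθ + √(L² − r² sin²θ); with ω constant, a = ω²·d²x/dθ².
d²x/dθ² = −r cosθ − r²(cos2θ)/√u − r⁴ sin²2θ/(4u^{3/2}),  u = L² − r² sin²θ = 0.100326 m².
Substituting r = 0.0829 m, L = 0.3178 m, θ = 18.2°: d²x/dθ² = -0.096347 m.
a = ω²·d²x/dθ² = (9.73)²·(-0.096347) = -9.1215 m/s²;  |a| = 9.1215 m/s².

9.12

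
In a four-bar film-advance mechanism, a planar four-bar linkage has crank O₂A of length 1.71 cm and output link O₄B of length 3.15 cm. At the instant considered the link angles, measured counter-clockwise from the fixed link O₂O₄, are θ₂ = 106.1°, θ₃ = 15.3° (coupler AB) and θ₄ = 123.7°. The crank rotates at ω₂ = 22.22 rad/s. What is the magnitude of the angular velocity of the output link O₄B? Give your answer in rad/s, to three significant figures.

ω₂ = 22.22 rad/s
Differentiating the loop-closure r₂e^{iθ₂}+r₃e^{iθ₃}=r₁+r₄e^{iθ₄} gives r₂ω₂e^{iθ₂}+r₃ω₃e^{iθ₃}=r₄ω₄e^{iθ₄}.
Eliminating the other unknown: ω₄ = r₂ω₂ sin(θ₂−θ₃) / [r₄ sin(θ₄−θ₃)].
Numerator sine = +0.99990; denominator sine = +0.94888.
Result = 0.0171·22.22·(+0.99990) / (0.0315·(+0.94888)) = +12.711 rad/s; magnitude 12.711 rad/s.

12.7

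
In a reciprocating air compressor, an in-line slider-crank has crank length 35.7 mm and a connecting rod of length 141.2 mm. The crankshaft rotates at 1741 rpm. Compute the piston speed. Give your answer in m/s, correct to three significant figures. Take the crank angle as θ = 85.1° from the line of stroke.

ω = 2π·1741/60 = 182.3 rad/s
For an in-line slider-crank, x = r cosθ + √(L² − r² sin²θ), so v = −rω sinθ·[1 + r cosθ/√(L² − r² sin²θ)].
With r = 0.0357 m, L = 0.1412 m, θ = 85.1°: √(L² − r² sin²θ) = 0.13665 m.
v = −0.0357·182.3·0.99635·[1 + 0.0357·0.08542/0.13665] = -6.6296 m/s.
|v| = 6.6296 m/s.

6.63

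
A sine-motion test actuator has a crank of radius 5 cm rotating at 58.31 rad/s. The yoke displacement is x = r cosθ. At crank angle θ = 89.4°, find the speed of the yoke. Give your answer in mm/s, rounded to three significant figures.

ω = 58.31 rad/s
x = r cosθ ⇒ ẋ = −rω sinθ.
|v| = rω|sinθ| = 0.05·58.31·|sin 89.4°| = 2.9153 m/s = 2915.3 mm/s.

2920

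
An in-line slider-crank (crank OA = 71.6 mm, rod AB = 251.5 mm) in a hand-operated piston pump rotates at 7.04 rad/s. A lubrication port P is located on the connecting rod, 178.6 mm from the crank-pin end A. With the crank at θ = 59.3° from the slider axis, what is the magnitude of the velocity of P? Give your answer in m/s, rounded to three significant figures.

0.485

ω = 7.04 rad/s.  Crank-pin speed |V_A| = rω = 0.50406 m/s, perpendicular to OA.
Rod angle: sinφ = −(r/L) sinθ ⇒ φ = -14.170°; ω_rod = −rω cosθ/√(L²−r²sin²θ) = -1.0554 rad/s.
V_P = V_A + ω_rod × AP, with AP = 0.1786 m along the rod.
Components: V_Px = −rω sinθ − a·ω_rod·sinφ = -0.47956 m/s;  V_Py = rω cosθ + a·ω_rod·cosφ = +0.074595 m/s.
|V_P| = √(V_Px² + V_Py²) = 0.48533 m/s.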